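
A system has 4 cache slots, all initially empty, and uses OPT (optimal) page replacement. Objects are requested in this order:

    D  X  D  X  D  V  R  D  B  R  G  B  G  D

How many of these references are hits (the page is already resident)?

8

D: miss, frames [D]
X: miss, frames [D, X]
D: hit
X: hit
D: hit
V: miss, frames [D, X, V]
R: miss, frames [D, X, V, R]
D: hit
B: miss, evict V, frames [D, X, R, B]
R: hit
G: miss, evict R, frames [D, X, B, G]
B: hit
G: hit
D: hit
Hits: 8.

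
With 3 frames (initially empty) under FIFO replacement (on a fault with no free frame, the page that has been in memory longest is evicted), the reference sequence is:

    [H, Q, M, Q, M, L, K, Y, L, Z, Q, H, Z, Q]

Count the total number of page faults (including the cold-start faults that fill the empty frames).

H: miss, frames {H}
Q: miss, frames {H,Q}
M: miss, frames {H,Q,M}
Q: hit
M: hit
L: miss, evict H, frames {Q,M,L}
K: miss, evict Q, frames {M,L,K}
Y: miss, evict M, frames {L,K,Y}
L: hit
Z: miss, evict L, frames {K,Y,Z}
Q: miss, evict K, frames {Y,Z,Q}
H: miss, evict Y, frames {Z,Q,H}
Z: hit
Q: hit
Page faults: 9.

9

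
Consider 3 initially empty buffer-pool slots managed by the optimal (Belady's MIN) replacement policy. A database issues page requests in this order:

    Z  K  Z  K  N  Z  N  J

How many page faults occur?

4

Z → fault, frames (Z)
K → fault, frames (Z K)
Z → hit
K → hit
N → fault, frames (Z K N)
Z → hit
N → hit
J → fault, evict N, frames (Z K J)
Page faults: 4.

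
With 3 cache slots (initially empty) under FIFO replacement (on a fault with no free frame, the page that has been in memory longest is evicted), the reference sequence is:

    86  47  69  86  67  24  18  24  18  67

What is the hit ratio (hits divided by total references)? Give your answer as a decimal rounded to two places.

0.40

86 → miss, frames [86]
47 → miss, frames [86, 47]
69 → miss, frames [86, 47, 69]
86 → hit
67 → miss, evict 86, frames [47, 69, 67]
24 → miss, evict 47, frames [69, 67, 24]
18 → miss, evict 69, frames [67, 24, 18]
24 → hit
18 → hit
67 → hit
Hits: 4 of 10 references → 4/10 = 0.4000.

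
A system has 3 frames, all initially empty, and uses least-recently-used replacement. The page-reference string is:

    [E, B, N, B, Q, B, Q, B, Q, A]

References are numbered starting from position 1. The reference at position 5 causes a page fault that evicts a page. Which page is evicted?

E

pos 1: E → fault, frames [E]
pos 2: B → fault, frames [E, B]
pos 3: N → fault, frames [E, B, N]
pos 4: B → hit
pos 5: Q → fault, evict E, frames [N, B, Q]
At position 5, page E is evicted.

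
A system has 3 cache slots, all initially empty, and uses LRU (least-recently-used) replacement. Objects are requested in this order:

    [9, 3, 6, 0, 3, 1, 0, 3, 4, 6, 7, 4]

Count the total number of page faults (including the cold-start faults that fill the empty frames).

8

9 → fault, frames (9)
3 → fault, frames (9 3)
6 → fault, frames (9 3 6)
0 → fault, evict 9, frames (3 6 0)
3 → hit
1 → fault, evict 6, frames (0 3 1)
0 → hit
3 → hit
4 → fault, evict 1, frames (0 3 4)
6 → fault, evict 0, frames (3 4 6)
7 → fault, evict 3, frames (4 6 7)
4 → hit
Page faults: 8.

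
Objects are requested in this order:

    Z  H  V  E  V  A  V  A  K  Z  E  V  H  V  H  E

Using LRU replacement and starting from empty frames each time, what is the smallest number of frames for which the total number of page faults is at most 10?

3

f=1: 16 faults
f=2: 11 faults
f=3: 10 faults
f=4: 10 faults
f=5: 8 faults
f=6: 6 faults
Smallest f with faults ≤ 10 is 3.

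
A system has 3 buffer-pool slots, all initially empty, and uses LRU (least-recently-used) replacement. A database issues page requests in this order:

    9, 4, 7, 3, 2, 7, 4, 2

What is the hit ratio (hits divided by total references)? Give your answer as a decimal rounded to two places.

9 → miss, frames (9)
4 → miss, frames (9 4)
7 → miss, frames (9 4 7)
3 → miss, evict 9, frames (4 7 3)
2 → miss, evict 4, frames (7 3 2)
7 → hit
4 → miss, evict 3, frames (2 7 4)
2 → hit
Hits: 2 of 8 references → 2/8 = 0.2500.

0.25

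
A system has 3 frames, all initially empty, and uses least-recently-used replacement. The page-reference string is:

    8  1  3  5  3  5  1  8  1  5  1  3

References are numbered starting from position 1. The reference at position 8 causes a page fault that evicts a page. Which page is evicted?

pos 1: 8 -> fault, frames (8)
pos 2: 1 -> fault, frames (8 1)
pos 3: 3 -> fault, frames (8 1 3)
pos 4: 5 -> fault, evict 8, frames (1 3 5)
pos 5: 3 -> hit
pos 6: 5 -> hit
pos 7: 1 -> hit
pos 8: 8 -> fault, evict 3, frames (5 1 8)
At position 8, page 3 is evicted.

3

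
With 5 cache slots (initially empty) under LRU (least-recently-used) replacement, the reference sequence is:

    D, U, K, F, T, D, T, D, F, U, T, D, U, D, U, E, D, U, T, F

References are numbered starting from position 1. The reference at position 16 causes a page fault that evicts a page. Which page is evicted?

K

pos 1: D: miss, frames [D]
pos 2: U: miss, frames [D, U]
pos 3: K: miss, frames [D, U, K]
pos 4: F: miss, frames [D, U, K, F]
pos 5: T: miss, frames [D, U, K, F, T]
pos 6: D: hit
pos 7: T: hit
pos 8: D: hit
pos 9: F: hit
pos 10: U: hit
pos 11: T: hit
pos 12: D: hit
pos 13: U: hit
pos 14: D: hit
pos 15: U: hit
pos 16: E: miss, evict K, frames [F, T, D, U, E]
At position 16, page K is evicted.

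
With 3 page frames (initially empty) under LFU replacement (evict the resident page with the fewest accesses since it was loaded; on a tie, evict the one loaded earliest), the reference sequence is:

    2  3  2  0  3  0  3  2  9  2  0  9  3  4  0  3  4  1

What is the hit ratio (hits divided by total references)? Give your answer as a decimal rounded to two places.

0.44

2 → fault, frames {2}
3 → fault, frames {2,3}
2 → hit
0 → fault, frames {2,3,0}
3 → hit
0 → hit
3 → hit
2 → hit
9 → fault, evict 0, frames {2,3,9}
2 → hit
0 → fault, evict 9, frames {2,3,0}
9 → fault, evict 0, frames {2,3,9}
3 → hit
4 → fault, evict 9, frames {2,3,4}
0 → fault, evict 4, frames {2,3,0}
3 → hit
4 → fault, evict 0, frames {2,3,4}
1 → fault, evict 4, frames {2,3,1}
Hits: 8 of 18 references → 8/18 = 0.4444.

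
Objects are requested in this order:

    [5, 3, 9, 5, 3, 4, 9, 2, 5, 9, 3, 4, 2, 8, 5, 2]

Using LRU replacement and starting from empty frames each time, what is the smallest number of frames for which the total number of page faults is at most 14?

f=1: 16 faults
f=2: 16 faults
f=3: 12 faults
f=4: 11 faults
f=5: 7 faults
f=6: 6 faults
Smallest f with faults ≤ 14 is 3.

3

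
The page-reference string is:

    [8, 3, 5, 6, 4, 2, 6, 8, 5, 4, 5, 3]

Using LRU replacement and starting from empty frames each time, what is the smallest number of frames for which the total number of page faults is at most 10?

f=1: 12 faults
f=2: 11 faults
f=3: 10 faults
f=4: 10 faults
f=5: 8 faults
f=6: 6 faults
Smallest f with faults ≤ 10 is 3.

3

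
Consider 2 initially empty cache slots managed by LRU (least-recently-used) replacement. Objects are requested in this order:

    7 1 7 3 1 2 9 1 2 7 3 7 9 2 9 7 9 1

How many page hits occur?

7 -> fault, frames [7]
1 -> fault, frames [7, 1]
7 -> hit
3 -> fault, evict 1, frames [7, 3]
1 -> fault, evict 7, frames [3, 1]
2 -> fault, evict 3, frames [1, 2]
9 -> fault, evict 1, frames [2, 9]
1 -> fault, evict 2, frames [9, 1]
2 -> fault, evict 9, frames [1, 2]
7 -> fault, evict 1, frames [2, 7]
3 -> fault, evict 2, frames [7, 3]
7 -> hit
9 -> fault, evict 3, frames [7, 9]
2 -> fault, evict 7, frames [9, 2]
9 -> hit
7 -> fault, evict 2, frames [9, 7]
9 -> hit
1 -> fault, evict 7, frames [9, 1]
Hits: 4.

4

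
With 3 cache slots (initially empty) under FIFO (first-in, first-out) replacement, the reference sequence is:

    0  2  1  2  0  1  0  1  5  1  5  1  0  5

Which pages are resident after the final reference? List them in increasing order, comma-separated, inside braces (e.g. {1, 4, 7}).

0 -> fault, frames {0}
2 -> fault, frames {0,2}
1 -> fault, frames {0,2,1}
2 -> hit
0 -> hit
1 -> hit
0 -> hit
1 -> hit
5 -> fault, evict 0, frames {2,1,5}
1 -> hit
5 -> hit
1 -> hit
0 -> fault, evict 2, frames {1,5,0}
5 -> hit

{0, 1, 5}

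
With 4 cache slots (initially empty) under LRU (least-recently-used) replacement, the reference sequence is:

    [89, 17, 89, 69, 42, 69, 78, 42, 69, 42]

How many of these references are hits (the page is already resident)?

89 -> miss, frames (89)
17 -> miss, frames (89 17)
89 -> hit
69 -> miss, frames (17 89 69)
42 -> miss, frames (17 89 69 42)
69 -> hit
78 -> miss, evict 17, frames (89 42 69 78)
42 -> hit
69 -> hit
42 -> hit
Hits: 5.

5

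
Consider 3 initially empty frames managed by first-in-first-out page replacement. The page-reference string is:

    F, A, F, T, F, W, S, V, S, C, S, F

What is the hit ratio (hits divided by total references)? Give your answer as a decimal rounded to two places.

0.33

F → miss, frames {F}
A → miss, frames {F,A}
F → hit
T → miss, frames {F,A,T}
F → hit
W → miss, evict F, frames {A,T,W}
S → miss, evict A, frames {T,W,S}
V → miss, evict T, frames {W,S,V}
S → hit
C → miss, evict W, frames {S,V,C}
S → hit
F → miss, evict S, frames {V,C,F}
Hits: 4 of 12 references → 4/12 = 0.3333.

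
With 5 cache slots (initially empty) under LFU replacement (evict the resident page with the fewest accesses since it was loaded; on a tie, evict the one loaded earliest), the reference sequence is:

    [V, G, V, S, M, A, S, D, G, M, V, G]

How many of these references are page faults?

V: fault, frames [V]
G: fault, frames [V, G]
V: hit
S: fault, frames [V, G, S]
M: fault, frames [V, G, S, M]
A: fault, frames [V, G, S, M, A]
S: hit
D: fault, evict G, frames [V, S, M, A, D]
G: fault, evict M, frames [V, S, A, D, G]
M: fault, evict A, frames [V, S, D, G, M]
V: hit
G: hit
Page faults: 8.

8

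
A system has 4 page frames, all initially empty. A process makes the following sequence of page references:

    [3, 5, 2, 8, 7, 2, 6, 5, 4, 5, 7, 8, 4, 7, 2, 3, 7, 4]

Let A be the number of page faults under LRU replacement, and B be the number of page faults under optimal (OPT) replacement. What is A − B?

3

Under LRU: F F F F F . F F F . F F . . F F . . → 12 faults.
Under OPT: F F F F F . F . F . . . . . F F . . → 9 faults.
A − B = 12 − 9 = 3.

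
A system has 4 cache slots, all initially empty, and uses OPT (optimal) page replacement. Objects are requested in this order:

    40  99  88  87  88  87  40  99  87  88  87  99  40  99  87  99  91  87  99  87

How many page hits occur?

40 -> fault, frames (40)
99 -> fault, frames (40 99)
88 -> fault, frames (40 99 88)
87 -> fault, frames (40 99 88 87)
88 -> hit
87 -> hit
40 -> hit
99 -> hit
87 -> hit
88 -> hit
87 -> hit
99 -> hit
40 -> hit
99 -> hit
87 -> hit
99 -> hit
91 -> fault, evict 88, frames (40 99 87 91)
87 -> hit
99 -> hit
87 -> hit
Hits: 15.

15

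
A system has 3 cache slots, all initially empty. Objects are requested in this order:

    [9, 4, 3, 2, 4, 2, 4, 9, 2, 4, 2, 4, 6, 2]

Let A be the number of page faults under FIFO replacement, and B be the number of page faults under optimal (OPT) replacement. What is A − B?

Under FIFO: F F F F . . . F . F . . F F → 8 faults.
Under OPT: F F F F . . . . . . . . F . → 5 faults.
A − B = 8 − 5 = 3.

3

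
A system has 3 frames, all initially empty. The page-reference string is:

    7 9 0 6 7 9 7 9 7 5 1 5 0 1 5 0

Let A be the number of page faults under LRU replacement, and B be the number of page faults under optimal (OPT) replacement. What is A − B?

2

Under LRU: F F F F F F . . . F F . F . . . → 9 faults.
Under OPT: F F F F . . . . . F F . F . . . → 7 faults.
A − B = 9 − 7 = 2.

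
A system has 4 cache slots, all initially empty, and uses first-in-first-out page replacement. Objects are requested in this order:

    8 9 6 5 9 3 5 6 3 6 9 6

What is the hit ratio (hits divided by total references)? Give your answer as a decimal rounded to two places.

0.58

8 -> miss, frames [8]
9 -> miss, frames [8, 9]
6 -> miss, frames [8, 9, 6]
5 -> miss, frames [8, 9, 6, 5]
9 -> hit
3 -> miss, evict 8, frames [9, 6, 5, 3]
5 -> hit
6 -> hit
3 -> hit
6 -> hit
9 -> hit
6 -> hit
Hits: 7 of 12 references → 7/12 = 0.5833.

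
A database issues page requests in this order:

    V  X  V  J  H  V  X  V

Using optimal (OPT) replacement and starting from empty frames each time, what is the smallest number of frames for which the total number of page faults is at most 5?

2

f=1: 8 faults
f=2: 5 faults
f=3: 4 faults
f=4: 4 faults
Smallest f with faults ≤ 5 is 2.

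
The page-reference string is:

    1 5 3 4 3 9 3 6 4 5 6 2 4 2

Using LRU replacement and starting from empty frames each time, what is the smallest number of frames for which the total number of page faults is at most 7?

f=1: 14 faults
f=2: 11 faults
f=3: 10 faults
f=4: 8 faults
f=5: 7 faults
f=6: 7 faults
f=7: 7 faults
Smallest f with faults ≤ 7 is 5.

5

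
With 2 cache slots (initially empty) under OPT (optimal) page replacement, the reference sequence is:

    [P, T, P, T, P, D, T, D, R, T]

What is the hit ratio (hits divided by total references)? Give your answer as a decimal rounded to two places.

0.60

P → fault, frames (P)
T → fault, frames (P T)
P → hit
T → hit
P → hit
D → fault, evict P, frames (T D)
T → hit
D → hit
R → fault, evict D, frames (T R)
T → hit
Hits: 6 of 10 references → 6/10 = 0.6000.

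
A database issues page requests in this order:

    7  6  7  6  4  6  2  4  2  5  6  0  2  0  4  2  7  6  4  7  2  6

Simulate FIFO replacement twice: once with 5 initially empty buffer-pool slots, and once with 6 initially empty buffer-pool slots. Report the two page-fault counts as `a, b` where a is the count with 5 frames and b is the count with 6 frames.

10, 6

5 frames: F F . . F . F . . F . F . . . . F F F . F . → 10 faults.
6 frames: F F . . F . F . . F . F . . . . . . . . . . → 6 faults.
6 < 10: adding a frame reduced faults, as is typical.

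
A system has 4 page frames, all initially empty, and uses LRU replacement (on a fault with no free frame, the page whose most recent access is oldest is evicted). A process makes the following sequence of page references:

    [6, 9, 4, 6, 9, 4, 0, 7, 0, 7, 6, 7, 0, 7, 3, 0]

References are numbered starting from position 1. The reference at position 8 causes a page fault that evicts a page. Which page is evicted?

6

pos 1: 6 → fault, frames [6]
pos 2: 9 → fault, frames [6, 9]
pos 3: 4 → fault, frames [6, 9, 4]
pos 4: 6 → hit
pos 5: 9 → hit
pos 6: 4 → hit
pos 7: 0 → fault, frames [6, 9, 4, 0]
pos 8: 7 → fault, evict 6, frames [9, 4, 0, 7]
At position 8, page 6 is evicted.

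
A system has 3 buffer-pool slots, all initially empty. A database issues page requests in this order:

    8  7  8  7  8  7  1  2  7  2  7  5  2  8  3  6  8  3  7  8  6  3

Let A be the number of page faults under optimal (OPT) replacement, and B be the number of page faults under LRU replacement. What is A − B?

Under OPT: F F . . . . F F . . . F . . F F . . F . . F → 9 faults.
Under LRU: F F . . . . F F . . . F . F F F . . F . F F → 11 faults.
A − B = 9 − 11 = -2.

-2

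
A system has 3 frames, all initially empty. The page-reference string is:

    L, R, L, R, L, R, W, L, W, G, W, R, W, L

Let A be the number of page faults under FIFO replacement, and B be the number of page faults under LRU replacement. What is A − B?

Under FIFO: F F . . . . F . . F . . . F → 5 faults.
Under LRU: F F . . . . F . . F . F . F → 6 faults.
A − B = 5 − 6 = -1.

-1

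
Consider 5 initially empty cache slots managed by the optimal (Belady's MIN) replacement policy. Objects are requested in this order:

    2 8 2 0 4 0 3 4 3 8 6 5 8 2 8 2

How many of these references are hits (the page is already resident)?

9

2 → miss, frames {2}
8 → miss, frames {2,8}
2 → hit
0 → miss, frames {2,8,0}
4 → miss, frames {2,8,0,4}
0 → hit
3 → miss, frames {2,8,0,4,3}
4 → hit
3 → hit
8 → hit
6 → miss, evict 3, frames {2,8,0,4,6}
5 → miss, evict 6, frames {2,8,0,4,5}
8 → hit
2 → hit
8 → hit
2 → hit
Hits: 9.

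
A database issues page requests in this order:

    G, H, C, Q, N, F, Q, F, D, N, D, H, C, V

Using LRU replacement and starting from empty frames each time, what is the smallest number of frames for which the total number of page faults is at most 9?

f=1: 14 faults
f=2: 12 faults
f=3: 11 faults
f=4: 10 faults
f=5: 10 faults
f=6: 8 faults
f=7: 8 faults
f=8: 8 faults
Smallest f with faults ≤ 9 is 6.

6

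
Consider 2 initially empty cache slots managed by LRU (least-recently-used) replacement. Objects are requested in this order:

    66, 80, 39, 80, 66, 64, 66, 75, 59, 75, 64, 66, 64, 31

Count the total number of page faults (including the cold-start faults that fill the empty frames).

10

66 → fault, frames [66]
80 → fault, frames [66, 80]
39 → fault, evict 66, frames [80, 39]
80 → hit
66 → fault, evict 39, frames [80, 66]
64 → fault, evict 80, frames [66, 64]
66 → hit
75 → fault, evict 64, frames [66, 75]
59 → fault, evict 66, frames [75, 59]
75 → hit
64 → fault, evict 59, frames [75, 64]
66 → fault, evict 75, frames [64, 66]
64 → hit
31 → fault, evict 66, frames [64, 31]
Page faults: 10.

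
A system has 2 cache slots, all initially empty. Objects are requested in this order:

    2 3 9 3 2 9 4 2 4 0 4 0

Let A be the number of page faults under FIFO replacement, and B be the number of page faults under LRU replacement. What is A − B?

Under FIFO: F F F . F . F . . F . . → 6 faults.
Under LRU: F F F . F F F F . F . . → 8 faults.
A − B = 6 − 8 = -2.

-2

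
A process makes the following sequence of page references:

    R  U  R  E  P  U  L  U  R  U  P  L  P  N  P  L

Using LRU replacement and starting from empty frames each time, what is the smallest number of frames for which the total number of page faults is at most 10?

3

f=1: 16 faults
f=2: 11 faults
f=3: 10 faults
f=4: 7 faults
f=5: 6 faults
f=6: 6 faults
Smallest f with faults ≤ 10 is 3.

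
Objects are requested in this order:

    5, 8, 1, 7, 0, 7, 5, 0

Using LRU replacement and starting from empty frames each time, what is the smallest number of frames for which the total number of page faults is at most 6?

f=1: 8 faults
f=2: 7 faults
f=3: 6 faults
f=4: 6 faults
f=5: 5 faults
Smallest f with faults ≤ 6 is 3.

3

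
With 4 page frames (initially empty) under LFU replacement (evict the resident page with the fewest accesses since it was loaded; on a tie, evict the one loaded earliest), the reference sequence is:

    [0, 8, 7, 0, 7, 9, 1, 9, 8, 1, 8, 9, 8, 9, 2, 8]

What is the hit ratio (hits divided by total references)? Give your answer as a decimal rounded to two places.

0.44

0: miss, frames [0]
8: miss, frames [0, 8]
7: miss, frames [0, 8, 7]
0: hit
7: hit
9: miss, frames [0, 8, 7, 9]
1: miss, evict 8, frames [0, 7, 9, 1]
9: hit
8: miss, evict 1, frames [0, 7, 9, 8]
1: miss, evict 8, frames [0, 7, 9, 1]
8: miss, evict 1, frames [0, 7, 9, 8]
9: hit
8: hit
9: hit
2: miss, evict 0, frames [7, 9, 8, 2]
8: hit
Hits: 7 of 16 references → 7/16 = 0.4375.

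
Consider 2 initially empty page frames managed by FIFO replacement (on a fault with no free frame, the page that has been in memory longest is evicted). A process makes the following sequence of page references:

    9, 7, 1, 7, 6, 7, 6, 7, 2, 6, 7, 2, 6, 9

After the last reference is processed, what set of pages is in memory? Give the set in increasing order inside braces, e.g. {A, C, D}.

{6, 9}

9: miss, frames [9]
7: miss, frames [9, 7]
1: miss, evict 9, frames [7, 1]
7: hit
6: miss, evict 7, frames [1, 6]
7: miss, evict 1, frames [6, 7]
6: hit
7: hit
2: miss, evict 6, frames [7, 2]
6: miss, evict 7, frames [2, 6]
7: miss, evict 2, frames [6, 7]
2: miss, evict 6, frames [7, 2]
6: miss, evict 7, frames [2, 6]
9: miss, evict 2, frames [6, 9]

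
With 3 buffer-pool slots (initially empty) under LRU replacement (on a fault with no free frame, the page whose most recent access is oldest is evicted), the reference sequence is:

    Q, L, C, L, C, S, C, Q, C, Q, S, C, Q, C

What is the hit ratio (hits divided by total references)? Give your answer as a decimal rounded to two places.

Q -> fault, frames {Q}
L -> fault, frames {Q,L}
C -> fault, frames {Q,L,C}
L -> hit
C -> hit
S -> fault, evict Q, frames {L,C,S}
C -> hit
Q -> fault, evict L, frames {S,C,Q}
C -> hit
Q -> hit
S -> hit
C -> hit
Q -> hit
C -> hit
Hits: 9 of 14 references → 9/14 = 0.6429.

0.64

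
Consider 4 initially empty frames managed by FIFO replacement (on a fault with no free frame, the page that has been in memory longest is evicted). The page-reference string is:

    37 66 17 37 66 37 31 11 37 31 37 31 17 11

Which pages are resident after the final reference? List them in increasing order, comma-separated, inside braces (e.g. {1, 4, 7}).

{11, 17, 31, 37}

37: fault, frames (37)
66: fault, frames (37 66)
17: fault, frames (37 66 17)
37: hit
66: hit
37: hit
31: fault, frames (37 66 17 31)
11: fault, evict 37, frames (66 17 31 11)
37: fault, evict 66, frames (17 31 11 37)
31: hit
37: hit
31: hit
17: hit
11: hit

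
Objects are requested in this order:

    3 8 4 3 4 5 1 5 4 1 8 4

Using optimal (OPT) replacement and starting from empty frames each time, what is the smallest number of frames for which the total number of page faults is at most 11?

2

f=1: 12 faults
f=2: 7 faults
f=3: 6 faults
f=4: 5 faults
f=5: 5 faults
Smallest f with faults ≤ 11 is 2.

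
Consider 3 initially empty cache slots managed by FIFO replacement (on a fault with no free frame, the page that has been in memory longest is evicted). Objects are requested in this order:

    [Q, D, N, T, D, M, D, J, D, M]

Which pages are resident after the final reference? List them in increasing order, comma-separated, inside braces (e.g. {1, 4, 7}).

Q → fault, frames [Q]
D → fault, frames [Q, D]
N → fault, frames [Q, D, N]
T → fault, evict Q, frames [D, N, T]
D → hit
M → fault, evict D, frames [N, T, M]
D → fault, evict N, frames [T, M, D]
J → fault, evict T, frames [M, D, J]
D → hit
M → hit

{D, J, M}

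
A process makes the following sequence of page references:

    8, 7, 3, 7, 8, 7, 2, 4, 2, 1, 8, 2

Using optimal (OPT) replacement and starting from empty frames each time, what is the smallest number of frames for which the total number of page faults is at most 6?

3

f=1: 12 faults
f=2: 8 faults
f=3: 6 faults
f=4: 6 faults
f=5: 6 faults
f=6: 6 faults
Smallest f with faults ≤ 6 is 3.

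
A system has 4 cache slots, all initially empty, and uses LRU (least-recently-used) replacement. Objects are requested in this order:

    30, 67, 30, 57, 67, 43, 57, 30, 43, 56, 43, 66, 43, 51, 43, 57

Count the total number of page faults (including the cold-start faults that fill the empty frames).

8

30: fault, frames {30}
67: fault, frames {30,67}
30: hit
57: fault, frames {67,30,57}
67: hit
43: fault, frames {30,57,67,43}
57: hit
30: hit
43: hit
56: fault, evict 67, frames {57,30,43,56}
43: hit
66: fault, evict 57, frames {30,56,43,66}
43: hit
51: fault, evict 30, frames {56,66,43,51}
43: hit
57: fault, evict 56, frames {66,51,43,57}
Page faults: 8.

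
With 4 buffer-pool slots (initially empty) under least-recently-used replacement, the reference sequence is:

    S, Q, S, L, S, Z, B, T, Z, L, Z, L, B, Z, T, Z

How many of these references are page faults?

7

S → fault, frames [S]
Q → fault, frames [S, Q]
S → hit
L → fault, frames [Q, S, L]
S → hit
Z → fault, frames [Q, L, S, Z]
B → fault, evict Q, frames [L, S, Z, B]
T → fault, evict L, frames [S, Z, B, T]
Z → hit
L → fault, evict S, frames [B, T, Z, L]
Z → hit
L → hit
B → hit
Z → hit
T → hit
Z → hit
Page faults: 7.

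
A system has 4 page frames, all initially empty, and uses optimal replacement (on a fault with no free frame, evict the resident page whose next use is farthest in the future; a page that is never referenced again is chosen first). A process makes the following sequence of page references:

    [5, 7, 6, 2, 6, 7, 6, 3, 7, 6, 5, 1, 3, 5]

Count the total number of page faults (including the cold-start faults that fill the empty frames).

5 -> miss, frames (5)
7 -> miss, frames (5 7)
6 -> miss, frames (5 7 6)
2 -> miss, frames (5 7 6 2)
6 -> hit
7 -> hit
6 -> hit
3 -> miss, evict 2, frames (5 7 6 3)
7 -> hit
6 -> hit
5 -> hit
1 -> miss, evict 6, frames (5 7 3 1)
3 -> hit
5 -> hit
Page faults: 6.

6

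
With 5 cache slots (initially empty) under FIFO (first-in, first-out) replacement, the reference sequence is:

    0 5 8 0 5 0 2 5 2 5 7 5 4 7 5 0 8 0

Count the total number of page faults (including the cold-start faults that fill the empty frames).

0 → fault, frames [0]
5 → fault, frames [0, 5]
8 → fault, frames [0, 5, 8]
0 → hit
5 → hit
0 → hit
2 → fault, frames [0, 5, 8, 2]
5 → hit
2 → hit
5 → hit
7 → fault, frames [0, 5, 8, 2, 7]
5 → hit
4 → fault, evict 0, frames [5, 8, 2, 7, 4]
7 → hit
5 → hit
0 → fault, evict 5, frames [8, 2, 7, 4, 0]
8 → hit
0 → hit
Page faults: 7.

7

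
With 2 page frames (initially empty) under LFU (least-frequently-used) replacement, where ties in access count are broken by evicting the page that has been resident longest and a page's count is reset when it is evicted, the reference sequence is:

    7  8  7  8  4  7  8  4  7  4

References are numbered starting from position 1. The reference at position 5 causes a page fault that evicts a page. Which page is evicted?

7

pos 1: 7: fault, frames (7)
pos 2: 8: fault, frames (7 8)
pos 3: 7: hit
pos 4: 8: hit
pos 5: 4: fault, evict 7, frames (8 4)
At position 5, page 7 is evicted.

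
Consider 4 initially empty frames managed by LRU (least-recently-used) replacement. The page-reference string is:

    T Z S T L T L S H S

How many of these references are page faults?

T -> miss, frames [T]
Z -> miss, frames [T, Z]
S -> miss, frames [T, Z, S]
T -> hit
L -> miss, frames [Z, S, T, L]
T -> hit
L -> hit
S -> hit
H -> miss, evict Z, frames [T, L, S, H]
S -> hit
Page faults: 5.

5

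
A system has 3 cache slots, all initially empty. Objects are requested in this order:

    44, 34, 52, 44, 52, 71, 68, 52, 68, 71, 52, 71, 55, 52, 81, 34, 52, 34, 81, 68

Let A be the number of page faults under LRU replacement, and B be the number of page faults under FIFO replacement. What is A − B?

-1

Under LRU: F F F . . F F . . . . . F . F F . . . F → 9 faults.
Under FIFO: F F F . . F F . . . . . F F F F . . . F → 10 faults.
A − B = 9 − 10 = -1.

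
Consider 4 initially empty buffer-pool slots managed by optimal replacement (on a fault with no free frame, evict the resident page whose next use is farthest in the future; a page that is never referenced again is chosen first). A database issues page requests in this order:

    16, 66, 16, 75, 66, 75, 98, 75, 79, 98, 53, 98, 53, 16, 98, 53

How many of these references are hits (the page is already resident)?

16: miss, frames {16}
66: miss, frames {16,66}
16: hit
75: miss, frames {16,66,75}
66: hit
75: hit
98: miss, frames {16,66,75,98}
75: hit
79: miss, evict 75, frames {16,66,98,79}
98: hit
53: miss, evict 79, frames {16,66,98,53}
98: hit
53: hit
16: hit
98: hit
53: hit
Hits: 10.

10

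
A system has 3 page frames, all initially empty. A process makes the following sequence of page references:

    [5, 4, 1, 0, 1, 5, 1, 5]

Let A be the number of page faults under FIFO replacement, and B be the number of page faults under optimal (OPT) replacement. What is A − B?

1

Under FIFO: F F F F . F . . → 5 faults.
Under OPT: F F F F . . . . → 4 faults.
A − B = 5 − 4 = 1.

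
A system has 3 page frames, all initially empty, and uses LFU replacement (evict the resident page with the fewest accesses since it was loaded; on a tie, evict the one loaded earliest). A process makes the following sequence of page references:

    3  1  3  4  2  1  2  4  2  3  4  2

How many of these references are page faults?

3 → miss, frames (3)
1 → miss, frames (3 1)
3 → hit
4 → miss, frames (3 1 4)
2 → miss, evict 1, frames (3 4 2)
1 → miss, evict 4, frames (3 2 1)
2 → hit
4 → miss, evict 1, frames (3 2 4)
2 → hit
3 → hit
4 → hit
2 → hit
Page faults: 6.

6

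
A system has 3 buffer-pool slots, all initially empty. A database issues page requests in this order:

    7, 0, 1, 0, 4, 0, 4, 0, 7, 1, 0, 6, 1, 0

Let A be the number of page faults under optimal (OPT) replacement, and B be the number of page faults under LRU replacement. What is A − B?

-1

Under OPT: F F F . F . . . . F . F . . → 6 faults.
Under LRU: F F F . F . . . F F . F . . → 7 faults.
A − B = 6 − 7 = -1.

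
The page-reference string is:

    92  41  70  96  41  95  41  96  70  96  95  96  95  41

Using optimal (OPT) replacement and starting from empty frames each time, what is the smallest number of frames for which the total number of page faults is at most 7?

f=1: 14 faults
f=2: 9 faults
f=3: 7 faults
f=4: 5 faults
f=5: 5 faults
Smallest f with faults ≤ 7 is 3.

3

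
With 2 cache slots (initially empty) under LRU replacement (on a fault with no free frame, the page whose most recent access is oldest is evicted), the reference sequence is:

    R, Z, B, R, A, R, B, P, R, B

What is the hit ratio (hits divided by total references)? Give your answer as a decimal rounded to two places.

0.10

R -> fault, frames [R]
Z -> fault, frames [R, Z]
B -> fault, evict R, frames [Z, B]
R -> fault, evict Z, frames [B, R]
A -> fault, evict B, frames [R, A]
R -> hit
B -> fault, evict A, frames [R, B]
P -> fault, evict R, frames [B, P]
R -> fault, evict B, frames [P, R]
B -> fault, evict P, frames [R, B]
Hits: 1 of 10 references → 1/10 = 0.1000.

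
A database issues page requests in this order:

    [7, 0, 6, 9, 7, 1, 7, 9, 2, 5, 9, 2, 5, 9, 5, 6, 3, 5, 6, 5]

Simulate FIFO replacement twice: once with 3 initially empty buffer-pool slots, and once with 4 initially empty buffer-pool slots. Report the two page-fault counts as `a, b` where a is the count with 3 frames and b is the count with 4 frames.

3 frames: F F F F F F . . F F F . . . . F F F . . → 12 faults.
4 frames: F F F F . F F . F F F . . . . F F . . . → 11 faults.
11 < 12: adding a frame reduced faults, as is typical.

12, 11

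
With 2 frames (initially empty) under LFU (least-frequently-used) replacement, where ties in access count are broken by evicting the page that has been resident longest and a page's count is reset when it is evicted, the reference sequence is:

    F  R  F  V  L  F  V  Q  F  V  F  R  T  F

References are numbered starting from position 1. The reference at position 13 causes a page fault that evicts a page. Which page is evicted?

pos 1: F -> fault, frames [F]
pos 2: R -> fault, frames [F, R]
pos 3: F -> hit
pos 4: V -> fault, evict R, frames [F, V]
pos 5: L -> fault, evict V, frames [F, L]
pos 6: F -> hit
pos 7: V -> fault, evict L, frames [F, V]
pos 8: Q -> fault, evict V, frames [F, Q]
pos 9: F -> hit
pos 10: V -> fault, evict Q, frames [F, V]
pos 11: F -> hit
pos 12: R -> fault, evict V, frames [F, R]
pos 13: T -> fault, evict R, frames [F, T]
At position 13, page R is evicted.

R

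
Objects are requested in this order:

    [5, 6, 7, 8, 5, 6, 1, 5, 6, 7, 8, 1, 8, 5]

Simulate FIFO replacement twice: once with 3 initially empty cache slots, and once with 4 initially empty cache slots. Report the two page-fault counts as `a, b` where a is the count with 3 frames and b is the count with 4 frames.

3 frames: F F F F F F F . . F F . . F → 10 faults.
4 frames: F F F F . . F F F F F F . F → 11 faults.
11 > 10: adding a frame increased faults — Belady's anomaly.

10, 11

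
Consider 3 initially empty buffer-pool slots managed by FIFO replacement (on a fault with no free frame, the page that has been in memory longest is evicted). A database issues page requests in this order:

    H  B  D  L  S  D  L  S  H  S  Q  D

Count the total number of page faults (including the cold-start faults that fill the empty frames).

8

H: fault, frames [H]
B: fault, frames [H, B]
D: fault, frames [H, B, D]
L: fault, evict H, frames [B, D, L]
S: fault, evict B, frames [D, L, S]
D: hit
L: hit
S: hit
H: fault, evict D, frames [L, S, H]
S: hit
Q: fault, evict L, frames [S, H, Q]
D: fault, evict S, frames [H, Q, D]
Page faults: 8.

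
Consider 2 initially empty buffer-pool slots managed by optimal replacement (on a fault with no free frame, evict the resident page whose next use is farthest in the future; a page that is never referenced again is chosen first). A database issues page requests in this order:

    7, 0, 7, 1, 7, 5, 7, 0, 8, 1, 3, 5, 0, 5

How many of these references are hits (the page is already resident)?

5

7 → fault, frames [7]
0 → fault, frames [7, 0]
7 → hit
1 → fault, evict 0, frames [7, 1]
7 → hit
5 → fault, evict 1, frames [7, 5]
7 → hit
0 → fault, evict 7, frames [5, 0]
8 → fault, evict 0, frames [5, 8]
1 → fault, evict 8, frames [5, 1]
3 → fault, evict 1, frames [5, 3]
5 → hit
0 → fault, evict 3, frames [5, 0]
5 → hit
Hits: 5.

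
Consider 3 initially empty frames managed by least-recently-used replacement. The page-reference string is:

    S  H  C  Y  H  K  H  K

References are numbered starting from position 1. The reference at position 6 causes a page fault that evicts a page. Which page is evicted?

pos 1: S: miss, frames (S)
pos 2: H: miss, frames (S H)
pos 3: C: miss, frames (S H C)
pos 4: Y: miss, evict S, frames (H C Y)
pos 5: H: hit
pos 6: K: miss, evict C, frames (Y H K)
At position 6, page C is evicted.

C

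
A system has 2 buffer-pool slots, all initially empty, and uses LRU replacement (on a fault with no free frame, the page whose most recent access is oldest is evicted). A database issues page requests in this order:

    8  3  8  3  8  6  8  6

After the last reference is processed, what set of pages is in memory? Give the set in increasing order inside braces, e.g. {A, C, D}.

{6, 8}

8: miss, frames [8]
3: miss, frames [8, 3]
8: hit
3: hit
8: hit
6: miss, evict 3, frames [8, 6]
8: hit
6: hit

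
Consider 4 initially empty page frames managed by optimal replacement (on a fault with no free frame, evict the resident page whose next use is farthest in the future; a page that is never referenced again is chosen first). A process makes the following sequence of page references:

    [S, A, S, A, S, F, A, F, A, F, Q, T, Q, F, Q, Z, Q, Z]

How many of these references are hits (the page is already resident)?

S -> miss, frames (S)
A -> miss, frames (S A)
S -> hit
A -> hit
S -> hit
F -> miss, frames (S A F)
A -> hit
F -> hit
A -> hit
F -> hit
Q -> miss, frames (S A F Q)
T -> miss, evict A, frames (S F Q T)
Q -> hit
F -> hit
Q -> hit
Z -> miss, evict T, frames (S F Q Z)
Q -> hit
Z -> hit
Hits: 12.

12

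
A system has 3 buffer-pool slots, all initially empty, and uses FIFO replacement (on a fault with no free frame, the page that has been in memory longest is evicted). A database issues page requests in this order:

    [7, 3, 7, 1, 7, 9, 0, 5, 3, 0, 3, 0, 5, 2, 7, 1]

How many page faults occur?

10

7: fault, frames [7]
3: fault, frames [7, 3]
7: hit
1: fault, frames [7, 3, 1]
7: hit
9: fault, evict 7, frames [3, 1, 9]
0: fault, evict 3, frames [1, 9, 0]
5: fault, evict 1, frames [9, 0, 5]
3: fault, evict 9, frames [0, 5, 3]
0: hit
3: hit
0: hit
5: hit
2: fault, evict 0, frames [5, 3, 2]
7: fault, evict 5, frames [3, 2, 7]
1: fault, evict 3, frames [2, 7, 1]
Page faults: 10.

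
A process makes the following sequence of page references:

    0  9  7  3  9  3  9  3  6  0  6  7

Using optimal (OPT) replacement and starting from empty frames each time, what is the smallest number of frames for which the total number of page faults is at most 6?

3

f=1: 12 faults
f=2: 7 faults
f=3: 6 faults
f=4: 5 faults
f=5: 5 faults
Smallest f with faults ≤ 6 is 3.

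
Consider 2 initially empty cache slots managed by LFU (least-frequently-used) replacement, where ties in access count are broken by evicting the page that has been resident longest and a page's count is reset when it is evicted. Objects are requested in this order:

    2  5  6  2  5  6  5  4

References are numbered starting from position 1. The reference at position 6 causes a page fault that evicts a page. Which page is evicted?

pos 1: 2: fault, frames (2)
pos 2: 5: fault, frames (2 5)
pos 3: 6: fault, evict 2, frames (5 6)
pos 4: 2: fault, evict 5, frames (6 2)
pos 5: 5: fault, evict 6, frames (2 5)
pos 6: 6: fault, evict 2, frames (5 6)
At position 6, page 2 is evicted.

2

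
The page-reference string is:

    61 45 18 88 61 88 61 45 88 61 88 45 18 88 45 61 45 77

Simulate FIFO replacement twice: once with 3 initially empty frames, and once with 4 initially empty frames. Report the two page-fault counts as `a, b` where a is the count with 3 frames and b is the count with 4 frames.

11, 5

3 frames: F F F F F . . F . . . . F F . F F F → 11 faults.
4 frames: F F F F . . . . . . . . . . . . . F → 5 faults.
5 < 11: adding a frame reduced faults, as is typical.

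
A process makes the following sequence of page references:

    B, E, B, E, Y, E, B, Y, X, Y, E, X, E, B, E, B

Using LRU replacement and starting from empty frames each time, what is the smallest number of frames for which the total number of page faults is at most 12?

2

f=1: 16 faults
f=2: 9 faults
f=3: 6 faults
f=4: 4 faults
Smallest f with faults ≤ 12 is 2.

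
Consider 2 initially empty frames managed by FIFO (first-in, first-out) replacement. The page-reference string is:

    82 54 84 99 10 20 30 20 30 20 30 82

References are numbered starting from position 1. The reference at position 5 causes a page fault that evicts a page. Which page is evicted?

pos 1: 82: fault, frames {82}
pos 2: 54: fault, frames {82,54}
pos 3: 84: fault, evict 82, frames {54,84}
pos 4: 99: fault, evict 54, frames {84,99}
pos 5: 10: fault, evict 84, frames {99,10}
At position 5, page 84 is evicted.

84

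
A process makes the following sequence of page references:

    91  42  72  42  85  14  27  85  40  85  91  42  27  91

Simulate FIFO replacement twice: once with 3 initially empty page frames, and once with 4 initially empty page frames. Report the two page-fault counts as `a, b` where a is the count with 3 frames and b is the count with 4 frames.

3 frames: F F F . F F F . F F F F F . → 11 faults.
4 frames: F F F . F F F . F . F F . . → 9 faults.
9 < 11: adding a frame reduced faults, as is typical.

11, 9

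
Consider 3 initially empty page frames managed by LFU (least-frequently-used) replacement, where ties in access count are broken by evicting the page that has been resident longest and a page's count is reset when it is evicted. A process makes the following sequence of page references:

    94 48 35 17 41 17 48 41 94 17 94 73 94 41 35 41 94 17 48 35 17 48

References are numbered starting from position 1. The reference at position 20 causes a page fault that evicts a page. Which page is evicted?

pos 1: 94 -> miss, frames {94}
pos 2: 48 -> miss, frames {94,48}
pos 3: 35 -> miss, frames {94,48,35}
pos 4: 17 -> miss, evict 94, frames {48,35,17}
pos 5: 41 -> miss, evict 48, frames {35,17,41}
pos 6: 17 -> hit
pos 7: 48 -> miss, evict 35, frames {17,41,48}
pos 8: 41 -> hit
pos 9: 94 -> miss, evict 48, frames {17,41,94}
pos 10: 17 -> hit
pos 11: 94 -> hit
pos 12: 73 -> miss, evict 41, frames {17,94,73}
pos 13: 94 -> hit
pos 14: 41 -> miss, evict 73, frames {17,94,41}
pos 15: 35 -> miss, evict 41, frames {17,94,35}
pos 16: 41 -> miss, evict 35, frames {17,94,41}
pos 17: 94 -> hit
pos 18: 17 -> hit
pos 19: 48 -> miss, evict 41, frames {17,94,48}
pos 20: 35 -> miss, evict 48, frames {17,94,35}
At position 20, page 48 is evicted.

48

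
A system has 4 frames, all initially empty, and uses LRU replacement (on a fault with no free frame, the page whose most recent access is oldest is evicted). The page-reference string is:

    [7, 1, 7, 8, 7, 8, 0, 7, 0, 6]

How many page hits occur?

5

7 → fault, frames [7]
1 → fault, frames [7, 1]
7 → hit
8 → fault, frames [1, 7, 8]
7 → hit
8 → hit
0 → fault, frames [1, 7, 8, 0]
7 → hit
0 → hit
6 → fault, evict 1, frames [8, 7, 0, 6]
Hits: 5.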